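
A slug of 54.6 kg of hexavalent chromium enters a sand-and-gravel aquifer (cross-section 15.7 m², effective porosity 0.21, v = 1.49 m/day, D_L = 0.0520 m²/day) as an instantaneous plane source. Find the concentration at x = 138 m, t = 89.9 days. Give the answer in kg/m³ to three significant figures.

For an instantaneous plane source, C(x,t) = M/(n_e·A·√(4πDt)) · exp(−(x−vt)²/(4Dt)), with n_e·A the pore (flow) area.
Plume center vt = 1.49 × 89.9 = 133.951 m, so the well at 138 m is 4.049 m downgradient of the peak.
√(4πDt) = 7.665 m, giving peak height M/(n_e·A·√(4πDt)) = 54.6/(0.21 × 15.7 × 7.665) = 2.161 kg/m³.
(x−vt)²/(4Dt) = (4.049)²/(4 × 0.0520 × 89.9) = 0.8767; exp(−0.8767) = 0.4162.
C = 2.161 × 0.4162 = 0.899 kg/m³.

0.899 kg/m³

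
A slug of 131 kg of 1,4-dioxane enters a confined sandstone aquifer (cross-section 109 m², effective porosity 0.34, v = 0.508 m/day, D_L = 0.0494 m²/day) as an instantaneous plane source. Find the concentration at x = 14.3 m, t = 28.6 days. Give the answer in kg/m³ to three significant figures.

0.831 kg/m³

For an instantaneous plane source, C(x,t) = M/(n_e·A·√(4πDt)) · exp(−(x−vt)²/(4Dt)), with n_e·A the pore (flow) area.
Plume center vt = 0.508 × 28.6 = 14.5288 m, so the well at 14.3 m is 0.2288 m upgradient of the peak.
√(4πDt) = 4.214 m, giving peak height M/(n_e·A·√(4πDt)) = 131/(0.34 × 109 × 4.214) = 0.8388 kg/m³.
(x−vt)²/(4Dt) = (-0.2288)²/(4 × 0.0494 × 28.6) = 0.009263; exp(−0.009263) = 0.9908.
C = 0.8388 × 0.9908 = 0.831 kg/m³.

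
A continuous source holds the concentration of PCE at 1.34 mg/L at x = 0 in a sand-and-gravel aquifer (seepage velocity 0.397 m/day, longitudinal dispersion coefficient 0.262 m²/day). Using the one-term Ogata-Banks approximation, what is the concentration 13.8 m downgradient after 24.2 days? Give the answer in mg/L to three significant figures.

For a continuous step input, C/C₀ ≈ ½·erfc((x−vt)/(2√(Dt))).
vt = 0.397 × 24.2 = 9.6074 m and 2√(Dt) = 2√(0.262 × 24.2) = 5.036 m.
Argument (x−vt)/(2√(Dt)) = (13.8 − 9.6074)/5.036 = 0.8325; ½·erfc(0.8325) = 0.1195.
C = 1.34 × 0.1195 = 0.160 mg/L.

0.160 mg/L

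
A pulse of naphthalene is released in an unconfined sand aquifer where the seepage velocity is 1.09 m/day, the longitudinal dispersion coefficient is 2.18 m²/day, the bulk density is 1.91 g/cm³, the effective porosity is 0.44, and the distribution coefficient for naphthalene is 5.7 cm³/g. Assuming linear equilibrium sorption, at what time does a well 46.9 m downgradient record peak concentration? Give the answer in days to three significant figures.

1060 days

Retardation factor R = 1 + ρ_b·K_d/n = 1 + 1.91 × 5.7/0.44 = 25.74.
Sorption retards both mechanisms: v_R = v/R = 0.04235 m/day, D_R = D/R = 0.08469 m²/day.
Peak time from v_R²t² + 2D_R t − x² = 0: t = (√(D_R² + v_R²x²) − D_R)/v_R².
√(D_R² + v_R²x²) = √(0.08469² + 0.04235² × 46.9²) = 1.988; v_R² = 0.001794.
t = (1.988 − 0.08469)/0.001794 = 1060 days.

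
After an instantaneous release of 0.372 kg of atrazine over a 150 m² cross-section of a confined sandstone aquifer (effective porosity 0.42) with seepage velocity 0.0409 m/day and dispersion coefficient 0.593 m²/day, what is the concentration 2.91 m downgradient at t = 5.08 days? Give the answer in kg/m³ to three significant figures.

0.000524 kg/m³

For an instantaneous plane source, C(x,t) = M/(n_e·A·√(4πDt)) · exp(−(x−vt)²/(4Dt)), with n_e·A the pore (flow) area.
Plume center vt = 0.0409 × 5.08 = 0.207772 m, so the well at 2.91 m is 2.702228 m downgradient of the peak.
√(4πDt) = 6.153 m, giving peak height M/(n_e·A·√(4πDt)) = 0.372/(0.42 × 150 × 6.153) = 0.0009597 kg/m³.
(x−vt)²/(4Dt) = (2.702228)²/(4 × 0.593 × 5.08) = 0.6060; exp(−0.6060) = 0.5455.
C = 0.0009597 × 0.5455 = 0.000524 kg/m³.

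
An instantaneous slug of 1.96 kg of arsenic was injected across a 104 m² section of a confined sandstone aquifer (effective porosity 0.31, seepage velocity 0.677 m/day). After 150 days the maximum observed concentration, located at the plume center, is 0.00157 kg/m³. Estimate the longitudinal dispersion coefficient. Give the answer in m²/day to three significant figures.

0.795 m²/day

At the plume center C_max = M/(n_e·A·√(4πDt)), so D = M²/(4πt·(n_e·A·C_max)²).
n_e·A·C_max = 0.31 × 104 × 0.00157 = 0.05062 kg/m.
D = 1.96²/(4π × 150 × 0.05062²) = 0.795 m²/day.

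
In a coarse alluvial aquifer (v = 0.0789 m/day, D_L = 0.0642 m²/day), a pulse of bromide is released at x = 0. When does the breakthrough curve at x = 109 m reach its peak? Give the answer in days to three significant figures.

1370 days

For the 1D instantaneous-source solution, setting ∂C/∂t = 0 at fixed x gives v²t² + 2Dt − x² = 0, so t = (√(D² + v²x²) − D)/v².
√(D² + v²x²) = √(0.0642² + 0.0789² × 109²) = 8.600; v² = 0.00622521.
t = (8.600 − 0.0642)/0.00622521 = 1370 days (vs. the pure-advection estimate x/v = 1380 d).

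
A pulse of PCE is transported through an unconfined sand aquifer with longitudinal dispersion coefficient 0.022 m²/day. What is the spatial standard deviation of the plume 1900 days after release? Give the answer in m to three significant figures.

Dispersive spreading gives a Gaussian with σ² = 2Dt; advection only shifts the center.
σ = √(2 × 0.022 × 1900) = 9.14 m.

9.14 m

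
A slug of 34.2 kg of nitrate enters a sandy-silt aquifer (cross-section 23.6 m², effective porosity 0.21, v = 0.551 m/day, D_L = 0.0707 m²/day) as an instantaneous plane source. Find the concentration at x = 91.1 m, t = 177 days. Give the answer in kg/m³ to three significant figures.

For an instantaneous plane source, C(x,t) = M/(n_e·A·√(4πDt)) · exp(−(x−vt)²/(4Dt)), with n_e·A the pore (flow) area.
Plume center vt = 0.551 × 177 = 97.527 m, so the well at 91.1 m is 6.427 m upgradient of the peak.
√(4πDt) = 12.54 m, giving peak height M/(n_e·A·√(4πDt)) = 34.2/(0.21 × 23.6 × 12.54) = 0.5503 kg/m³.
(x−vt)²/(4Dt) = (-6.427)²/(4 × 0.0707 × 177) = 0.8252; exp(−0.8252) = 0.4381.
C = 0.5503 × 0.4381 = 0.241 kg/m³.

0.241 kg/m³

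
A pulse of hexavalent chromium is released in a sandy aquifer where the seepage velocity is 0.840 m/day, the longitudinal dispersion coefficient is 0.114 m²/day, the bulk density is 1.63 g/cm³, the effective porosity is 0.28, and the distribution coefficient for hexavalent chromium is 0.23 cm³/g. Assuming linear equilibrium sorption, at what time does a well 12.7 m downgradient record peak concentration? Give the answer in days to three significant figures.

35.0 days

Retardation factor R = 1 + ρ_b·K_d/n = 1 + 1.63 × 0.23/0.28 = 2.339.
Sorption retards both mechanisms: v_R = v/R = 0.3591 m/day, D_R = D/R = 0.04874 m²/day.
Peak time from v_R²t² + 2D_R t − x² = 0: t = (√(D_R² + v_R²x²) − D_R)/v_R².
√(D_R² + v_R²x²) = √(0.04874² + 0.3591² × 12.7²) = 4.561; v_R² = 0.1290.
t = (4.561 − 0.04874)/0.1290 = 35.0 days.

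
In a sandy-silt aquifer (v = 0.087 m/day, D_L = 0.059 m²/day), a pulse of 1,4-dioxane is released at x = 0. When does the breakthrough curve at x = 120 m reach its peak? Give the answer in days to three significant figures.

1370 days

For the 1D instantaneous-source solution, setting ∂C/∂t = 0 at fixed x gives v²t² + 2Dt − x² = 0, so t = (√(D² + v²x²) − D)/v².
√(D² + v²x²) = √(0.059² + 0.087² × 120²) = 10.44; v² = 0.007569.
t = (10.44 − 0.059)/0.007569 = 1370 days (vs. the pure-advection estimate x/v = 1380 d).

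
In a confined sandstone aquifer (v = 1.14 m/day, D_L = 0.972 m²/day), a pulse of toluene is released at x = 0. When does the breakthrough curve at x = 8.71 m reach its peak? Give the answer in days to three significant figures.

6.93 days

For the 1D instantaneous-source solution, setting ∂C/∂t = 0 at fixed x gives v²t² + 2Dt − x² = 0, so t = (√(D² + v²x²) − D)/v².
√(D² + v²x²) = √(0.972² + 1.14² × 8.71²) = 9.977; v² = 1.2996.
t = (9.977 − 0.972)/1.2996 = 6.93 days (vs. the pure-advection estimate x/v = 7.64 d).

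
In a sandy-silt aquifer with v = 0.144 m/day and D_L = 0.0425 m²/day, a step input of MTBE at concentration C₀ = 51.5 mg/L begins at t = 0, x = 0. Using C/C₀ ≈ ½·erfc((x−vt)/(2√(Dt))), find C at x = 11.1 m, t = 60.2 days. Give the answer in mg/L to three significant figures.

7.27 mg/L

For a continuous step input, C/C₀ ≈ ½·erfc((x−vt)/(2√(Dt))).
vt = 0.144 × 60.2 = 8.6688 m and 2√(Dt) = 2√(0.0425 × 60.2) = 3.199 m.
Argument (x−vt)/(2√(Dt)) = (11.1 − 8.6688)/3.199 = 0.7600; ½·erfc(0.7600) = 0.1412.
C = 51.5 × 0.1412 = 7.27 mg/L.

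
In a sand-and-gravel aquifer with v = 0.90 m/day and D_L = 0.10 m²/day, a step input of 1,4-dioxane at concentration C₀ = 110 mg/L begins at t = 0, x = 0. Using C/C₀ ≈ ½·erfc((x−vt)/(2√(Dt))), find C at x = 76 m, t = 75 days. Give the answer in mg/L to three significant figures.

1.55 mg/L

For a continuous step input, C/C₀ ≈ ½·erfc((x−vt)/(2√(Dt))).
vt = 0.90 × 75 = 67.5 m and 2√(Dt) = 2√(0.10 × 75) = 5.477 m.
Argument (x−vt)/(2√(Dt)) = (76 − 67.5)/5.477 = 1.552; ½·erfc(1.552) = 0.01409.
C = 110 × 0.01409 = 1.55 mg/L.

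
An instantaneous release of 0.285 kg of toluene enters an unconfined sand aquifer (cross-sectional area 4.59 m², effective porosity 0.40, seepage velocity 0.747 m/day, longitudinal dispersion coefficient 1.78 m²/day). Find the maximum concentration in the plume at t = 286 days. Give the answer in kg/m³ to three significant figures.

The peak of an instantaneous 1D plume sits at x = vt; there the Gaussian factor is 1 and C_max = M/(n_e·A·√(4πDt)), where n_e·A is the pore area the mass is dissolved in.
√(4πDt) = √(4π × 1.78 × 286) = 79.98 m, so C_max = 0.285/(0.40 × 4.59 × 79.98) = 0.00194 kg/m³.

0.00194 kg/m³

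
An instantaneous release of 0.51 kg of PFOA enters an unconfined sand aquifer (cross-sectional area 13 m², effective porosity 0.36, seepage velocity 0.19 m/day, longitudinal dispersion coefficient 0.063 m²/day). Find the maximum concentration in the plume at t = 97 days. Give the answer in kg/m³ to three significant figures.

0.0124 kg/m³

The peak of an instantaneous 1D plume sits at x = vt; there the Gaussian factor is 1 and C_max = M/(n_e·A·√(4πDt)), where n_e·A is the pore area the mass is dissolved in.
√(4πDt) = √(4π × 0.063 × 97) = 8.763 m, so C_max = 0.51/(0.36 × 13 × 8.763) = 0.0124 kg/m³.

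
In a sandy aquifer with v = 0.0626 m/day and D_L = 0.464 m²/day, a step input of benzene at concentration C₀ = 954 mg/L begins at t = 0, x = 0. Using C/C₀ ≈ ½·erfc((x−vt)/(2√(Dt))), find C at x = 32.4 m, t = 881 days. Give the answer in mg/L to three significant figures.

751 mg/L

For a continuous step input, C/C₀ ≈ ½·erfc((x−vt)/(2√(Dt))).
vt = 0.0626 × 881 = 55.1506 m and 2√(Dt) = 2√(0.464 × 881) = 40.44 m.
Argument (x−vt)/(2√(Dt)) = (32.4 − 55.1506)/40.44 = -0.5626; ½·erfc(-0.5626) = 0.7869.
C = 954 × 0.7869 = 751 mg/L.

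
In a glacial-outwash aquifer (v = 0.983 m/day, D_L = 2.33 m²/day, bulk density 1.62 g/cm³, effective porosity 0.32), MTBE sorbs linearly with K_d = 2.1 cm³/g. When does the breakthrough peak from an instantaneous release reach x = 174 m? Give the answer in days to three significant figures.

Retardation factor R = 1 + ρ_b·K_d/n = 1 + 1.62 × 2.1/0.32 = 11.63.
Sorption retards both mechanisms: v_R = v/R = 0.08452 m/day, D_R = D/R = 0.2003 m²/day.
Peak time from v_R²t² + 2D_R t − x² = 0: t = (√(D_R² + v_R²x²) − D_R)/v_R².
√(D_R² + v_R²x²) = √(0.2003² + 0.08452² × 174²) = 14.71; v_R² = 0.007144.
t = (14.71 − 0.2003)/0.007144 = 2030 days.

2030 days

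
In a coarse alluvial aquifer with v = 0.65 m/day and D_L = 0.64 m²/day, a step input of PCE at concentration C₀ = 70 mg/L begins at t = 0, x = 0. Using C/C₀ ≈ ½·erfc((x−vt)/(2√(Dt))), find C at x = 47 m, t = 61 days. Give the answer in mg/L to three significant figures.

14.2 mg/L

For a continuous step input, C/C₀ ≈ ½·erfc((x−vt)/(2√(Dt))).
vt = 0.65 × 61 = 39.65 m and 2√(Dt) = 2√(0.64 × 61) = 12.50 m.
Argument (x−vt)/(2√(Dt)) = (47 − 39.65)/12.50 = 0.5880; ½·erfc(0.5880) = 0.2028.
C = 70 × 0.2028 = 14.2 mg/L.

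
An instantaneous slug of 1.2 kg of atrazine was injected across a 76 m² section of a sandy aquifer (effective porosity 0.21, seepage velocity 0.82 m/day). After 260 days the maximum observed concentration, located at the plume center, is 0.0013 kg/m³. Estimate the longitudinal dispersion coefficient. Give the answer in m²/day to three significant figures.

1.02 m²/day

At the plume center C_max = M/(n_e·A·√(4πDt)), so D = M²/(4πt·(n_e·A·C_max)²).
n_e·A·C_max = 0.21 × 76 × 0.0013 = 0.02075 kg/m.
D = 1.2²/(4π × 260 × 0.02075²) = 1.02 m²/day.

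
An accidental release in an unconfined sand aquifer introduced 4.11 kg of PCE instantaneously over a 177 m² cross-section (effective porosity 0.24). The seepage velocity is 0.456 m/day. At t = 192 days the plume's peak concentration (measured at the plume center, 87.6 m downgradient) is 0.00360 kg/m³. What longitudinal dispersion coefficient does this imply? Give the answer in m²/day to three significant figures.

At the plume center C_max = M/(n_e·A·√(4πDt)), so D = M²/(4πt·(n_e·A·C_max)²).
n_e·A·C_max = 0.24 × 177 × 0.00360 = 0.1529 kg/m.
D = 4.11²/(4π × 192 × 0.1529²) = 0.299 m²/day.

0.299 m²/day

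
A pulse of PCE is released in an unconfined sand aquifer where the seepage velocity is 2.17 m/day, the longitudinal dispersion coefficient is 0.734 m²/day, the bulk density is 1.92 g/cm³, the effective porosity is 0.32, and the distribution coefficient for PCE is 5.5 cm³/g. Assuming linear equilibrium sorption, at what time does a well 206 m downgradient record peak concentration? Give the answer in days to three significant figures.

Retardation factor R = 1 + ρ_b·K_d/n = 1 + 1.92 × 5.5/0.32 = 34.00.
Sorption retards both mechanisms: v_R = v/R = 0.06382 m/day, D_R = D/R = 0.02159 m²/day.
Peak time from v_R²t² + 2D_R t − x² = 0: t = (√(D_R² + v_R²x²) − D_R)/v_R².
√(D_R² + v_R²x²) = √(0.02159² + 0.06382² × 206²) = 13.15; v_R² = 0.004073.
t = (13.15 − 0.02159)/0.004073 = 3220 days.

3220 days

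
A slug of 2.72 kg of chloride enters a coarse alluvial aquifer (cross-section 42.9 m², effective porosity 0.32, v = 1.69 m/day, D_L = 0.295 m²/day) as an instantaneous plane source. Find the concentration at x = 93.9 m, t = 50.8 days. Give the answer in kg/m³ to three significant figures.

For an instantaneous plane source, C(x,t) = M/(n_e·A·√(4πDt)) · exp(−(x−vt)²/(4Dt)), with n_e·A the pore (flow) area.
Plume center vt = 1.69 × 50.8 = 85.852 m, so the well at 93.9 m is 8.048 m downgradient of the peak.
√(4πDt) = 13.72 m, giving peak height M/(n_e·A·√(4πDt)) = 2.72/(0.32 × 42.9 × 13.72) = 0.01444 kg/m³.
(x−vt)²/(4Dt) = (8.048)²/(4 × 0.295 × 50.8) = 1.081; exp(−1.081) = 0.3393.
C = 0.01444 × 0.3393 = 0.00490 kg/m³.

0.00490 kg/m³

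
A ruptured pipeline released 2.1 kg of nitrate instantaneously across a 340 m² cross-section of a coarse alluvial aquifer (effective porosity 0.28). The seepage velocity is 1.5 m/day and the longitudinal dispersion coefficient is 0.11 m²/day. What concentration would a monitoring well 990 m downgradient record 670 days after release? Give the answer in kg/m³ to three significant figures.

For an instantaneous plane source, C(x,t) = M/(n_e·A·√(4πDt)) · exp(−(x−vt)²/(4Dt)), with n_e·A the pore (flow) area.
Plume center vt = 1.5 × 670 = 1005 m, so the well at 990 m is 15 m upgradient of the peak.
√(4πDt) = 30.43 m, giving peak height M/(n_e·A·√(4πDt)) = 2.1/(0.28 × 340 × 30.43) = 0.0007249 kg/m³.
(x−vt)²/(4Dt) = (-15)²/(4 × 0.11 × 670) = 0.7632; exp(−0.7632) = 0.4662.
C = 0.0007249 × 0.4662 = 0.000338 kg/m³.

0.000338 kg/m³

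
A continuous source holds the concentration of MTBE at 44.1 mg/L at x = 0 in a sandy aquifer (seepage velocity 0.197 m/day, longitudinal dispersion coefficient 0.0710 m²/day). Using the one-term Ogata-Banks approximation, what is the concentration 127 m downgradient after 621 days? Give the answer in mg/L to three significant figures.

13.7 mg/L

For a continuous step input, C/C₀ ≈ ½·erfc((x−vt)/(2√(Dt))).
vt = 0.197 × 621 = 122.337 m and 2√(Dt) = 2√(0.0710 × 621) = 13.28 m.
Argument (x−vt)/(2√(Dt)) = (127 − 122.337)/13.28 = 0.3511; ½·erfc(0.3511) = 0.3098.
C = 44.1 × 0.3098 = 13.7 mg/L.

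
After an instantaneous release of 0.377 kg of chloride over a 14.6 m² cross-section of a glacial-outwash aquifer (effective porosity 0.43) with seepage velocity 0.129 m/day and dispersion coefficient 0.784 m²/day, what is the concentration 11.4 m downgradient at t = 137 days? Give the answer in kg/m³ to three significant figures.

For an instantaneous plane source, C(x,t) = M/(n_e·A·√(4πDt)) · exp(−(x−vt)²/(4Dt)), with n_e·A the pore (flow) area.
Plume center vt = 0.129 × 137 = 17.673 m, so the well at 11.4 m is 6.273 m upgradient of the peak.
√(4πDt) = 36.74 m, giving peak height M/(n_e·A·√(4πDt)) = 0.377/(0.43 × 14.6 × 36.74) = 0.001634 kg/m³.
(x−vt)²/(4Dt) = (-6.273)²/(4 × 0.784 × 137) = 0.09159; exp(−0.09159) = 0.9125.
C = 0.001634 × 0.9125 = 0.00149 kg/m³.

0.00149 kg/m³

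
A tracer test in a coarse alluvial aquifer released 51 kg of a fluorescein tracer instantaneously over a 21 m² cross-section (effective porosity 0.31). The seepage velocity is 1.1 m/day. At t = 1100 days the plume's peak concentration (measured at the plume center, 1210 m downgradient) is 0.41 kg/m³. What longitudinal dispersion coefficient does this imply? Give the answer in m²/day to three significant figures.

At the plume center C_max = M/(n_e·A·√(4πDt)), so D = M²/(4πt·(n_e·A·C_max)²).
n_e·A·C_max = 0.31 × 21 × 0.41 = 2.669 kg/m.
D = 51²/(4π × 1100 × 2.669²) = 0.0264 m²/day.

0.0264 m²/day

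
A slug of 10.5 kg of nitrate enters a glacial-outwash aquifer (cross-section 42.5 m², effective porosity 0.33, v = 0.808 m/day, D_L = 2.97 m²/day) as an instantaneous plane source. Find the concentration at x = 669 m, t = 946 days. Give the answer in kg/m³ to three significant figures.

0.00177 kg/m³

For an instantaneous plane source, C(x,t) = M/(n_e·A·√(4πDt)) · exp(−(x−vt)²/(4Dt)), with n_e·A the pore (flow) area.
Plume center vt = 0.808 × 946 = 764.368 m, so the well at 669 m is 95.368 m upgradient of the peak.
√(4πDt) = 187.9 m, giving peak height M/(n_e·A·√(4πDt)) = 10.5/(0.33 × 42.5 × 187.9) = 0.003984 kg/m³.
(x−vt)²/(4Dt) = (-95.368)²/(4 × 2.97 × 946) = 0.8093; exp(−0.8093) = 0.4452.
C = 0.003984 × 0.4452 = 0.00177 kg/m³.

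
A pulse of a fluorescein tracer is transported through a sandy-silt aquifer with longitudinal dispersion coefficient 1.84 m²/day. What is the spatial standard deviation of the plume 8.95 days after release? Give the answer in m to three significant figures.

5.74 m

Dispersive spreading gives a Gaussian with σ² = 2Dt; advection only shifts the center.
σ = √(2 × 1.84 × 8.95) = 5.74 m.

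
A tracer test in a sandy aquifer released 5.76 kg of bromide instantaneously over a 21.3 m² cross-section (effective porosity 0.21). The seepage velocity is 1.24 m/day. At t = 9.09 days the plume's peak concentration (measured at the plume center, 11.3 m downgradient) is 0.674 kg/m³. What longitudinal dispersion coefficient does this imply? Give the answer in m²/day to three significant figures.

0.0320 m²/day

At the plume center C_max = M/(n_e·A·√(4πDt)), so D = M²/(4πt·(n_e·A·C_max)²).
n_e·A·C_max = 0.21 × 21.3 × 0.674 = 3.015 kg/m.
D = 5.76²/(4π × 9.09 × 3.015²) = 0.0320 m²/day.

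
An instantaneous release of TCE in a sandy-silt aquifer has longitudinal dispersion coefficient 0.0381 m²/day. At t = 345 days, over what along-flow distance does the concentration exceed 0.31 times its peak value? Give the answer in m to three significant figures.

The plume is Gaussian with σ = √(2Dt) = √(2 × 0.0381 × 345) = 5.127 m.
C/C_peak = exp(−Δx²/(2σ²)) = 0.31 ⇒ Δx = σ·√(−2 ln 0.31) = 5.127 × 1.530 = 7.844 m.
Width = 2Δx = 15.7 m.

15.7 m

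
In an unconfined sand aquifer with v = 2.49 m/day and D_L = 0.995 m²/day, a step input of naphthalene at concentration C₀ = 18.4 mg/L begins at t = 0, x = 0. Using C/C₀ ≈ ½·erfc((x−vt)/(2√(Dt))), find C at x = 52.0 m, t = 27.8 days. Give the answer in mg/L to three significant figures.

18.2 mg/L

For a continuous step input, C/C₀ ≈ ½·erfc((x−vt)/(2√(Dt))).
vt = 2.49 × 27.8 = 69.222 m and 2√(Dt) = 2√(0.995 × 27.8) = 10.52 m.
Argument (x−vt)/(2√(Dt)) = (52.0 − 69.222)/10.52 = -1.637; ½·erfc(-1.637) = 0.9897.
C = 18.4 × 0.9897 = 18.2 mg/L.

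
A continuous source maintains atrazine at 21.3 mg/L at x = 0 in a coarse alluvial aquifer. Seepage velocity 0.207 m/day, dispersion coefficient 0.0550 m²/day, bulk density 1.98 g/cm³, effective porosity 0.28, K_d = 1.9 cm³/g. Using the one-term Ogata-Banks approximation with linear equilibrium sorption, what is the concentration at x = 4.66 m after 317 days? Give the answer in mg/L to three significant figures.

10.0 mg/L

Retardation factor R = 1 + ρ_b·K_d/n = 1 + 1.98 × 1.9/0.28 = 14.44.
Sorption retards both mechanisms: v_R = v/R = 0.01434 m/day, D_R = D/R = 0.003809 m²/day.
v_R·t = 0.01434 × 317 = 4.54578 m; 2√(D_R t) = 2.198 m; argument = (4.66 − 4.54578)/2.198 = 0.05197.
C = C₀ × ½·erfc(0.05197) = 21.3 × 0.4707 = 10.0 mg/L.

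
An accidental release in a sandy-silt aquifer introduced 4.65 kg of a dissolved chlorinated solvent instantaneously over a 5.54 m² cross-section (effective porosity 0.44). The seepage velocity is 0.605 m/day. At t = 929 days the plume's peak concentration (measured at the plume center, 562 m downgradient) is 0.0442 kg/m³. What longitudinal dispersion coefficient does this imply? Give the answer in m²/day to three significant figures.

At the plume center C_max = M/(n_e·A·√(4πDt)), so D = M²/(4πt·(n_e·A·C_max)²).
n_e·A·C_max = 0.44 × 5.54 × 0.0442 = 0.1077 kg/m.
D = 4.65²/(4π × 929 × 0.1077²) = 0.160 m²/day.

0.160 m²/day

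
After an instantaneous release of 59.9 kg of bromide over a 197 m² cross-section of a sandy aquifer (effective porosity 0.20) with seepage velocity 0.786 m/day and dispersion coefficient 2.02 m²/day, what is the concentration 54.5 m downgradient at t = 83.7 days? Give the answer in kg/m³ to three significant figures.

For an instantaneous plane source, C(x,t) = M/(n_e·A·√(4πDt)) · exp(−(x−vt)²/(4Dt)), with n_e·A the pore (flow) area.
Plume center vt = 0.786 × 83.7 = 65.7882 m, so the well at 54.5 m is 11.2882 m upgradient of the peak.
√(4πDt) = 46.09 m, giving peak height M/(n_e·A·√(4πDt)) = 59.9/(0.20 × 197 × 46.09) = 0.03299 kg/m³.
(x−vt)²/(4Dt) = (-11.2882)²/(4 × 2.02 × 83.7) = 0.1884; exp(−0.1884) = 0.8283.
C = 0.03299 × 0.8283 = 0.0273 kg/m³.

0.0273 kg/m³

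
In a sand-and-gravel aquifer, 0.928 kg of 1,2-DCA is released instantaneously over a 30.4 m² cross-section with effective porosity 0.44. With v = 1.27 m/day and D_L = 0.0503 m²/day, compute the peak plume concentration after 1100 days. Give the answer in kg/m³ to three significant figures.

The peak of an instantaneous 1D plume sits at x = vt; there the Gaussian factor is 1 and C_max = M/(n_e·A·√(4πDt)), where n_e·A is the pore area the mass is dissolved in.
√(4πDt) = √(4π × 0.0503 × 1100) = 26.37 m, so C_max = 0.928/(0.44 × 30.4 × 26.37) = 0.00263 kg/m³.

0.00263 kg/m³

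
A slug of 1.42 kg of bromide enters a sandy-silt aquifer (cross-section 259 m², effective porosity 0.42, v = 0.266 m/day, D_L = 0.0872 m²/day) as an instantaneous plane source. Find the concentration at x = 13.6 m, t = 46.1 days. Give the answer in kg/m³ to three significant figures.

For an instantaneous plane source, C(x,t) = M/(n_e·A·√(4πDt)) · exp(−(x−vt)²/(4Dt)), with n_e·A the pore (flow) area.
Plume center vt = 0.266 × 46.1 = 12.2626 m, so the well at 13.6 m is 1.3374 m downgradient of the peak.
√(4πDt) = 7.107 m, giving peak height M/(n_e·A·√(4πDt)) = 1.42/(0.42 × 259 × 7.107) = 0.001837 kg/m³.
(x−vt)²/(4Dt) = (1.3374)²/(4 × 0.0872 × 46.1) = 0.1112; exp(−0.1112) = 0.8948.
C = 0.001837 × 0.8948 = 0.00164 kg/m³.

0.00164 kg/m³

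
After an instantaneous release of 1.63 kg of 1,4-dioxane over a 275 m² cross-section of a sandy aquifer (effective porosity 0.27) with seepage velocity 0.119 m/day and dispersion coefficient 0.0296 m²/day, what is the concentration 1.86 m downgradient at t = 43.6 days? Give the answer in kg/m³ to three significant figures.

0.000638 kg/m³

For an instantaneous plane source, C(x,t) = M/(n_e·A·√(4πDt)) · exp(−(x−vt)²/(4Dt)), with n_e·A the pore (flow) area.
Plume center vt = 0.119 × 43.6 = 5.1884 m, so the well at 1.86 m is 3.3284 m upgradient of the peak.
√(4πDt) = 4.027 m, giving peak height M/(n_e·A·√(4πDt)) = 1.63/(0.27 × 275 × 4.027) = 0.005451 kg/m³.
(x−vt)²/(4Dt) = (-3.3284)²/(4 × 0.0296 × 43.6) = 2.146; exp(−2.146) = 0.1170.
C = 0.005451 × 0.1170 = 0.000638 kg/m³.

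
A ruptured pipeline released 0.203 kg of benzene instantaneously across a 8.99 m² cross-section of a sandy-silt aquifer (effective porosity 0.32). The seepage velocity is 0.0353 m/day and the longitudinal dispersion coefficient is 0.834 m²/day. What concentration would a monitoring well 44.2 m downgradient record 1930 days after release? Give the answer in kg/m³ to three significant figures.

For an instantaneous plane source, C(x,t) = M/(n_e·A·√(4πDt)) · exp(−(x−vt)²/(4Dt)), with n_e·A the pore (flow) area.
Plume center vt = 0.0353 × 1930 = 68.129 m, so the well at 44.2 m is 23.929 m upgradient of the peak.
√(4πDt) = 142.2 m, giving peak height M/(n_e·A·√(4πDt)) = 0.203/(0.32 × 8.99 × 142.2) = 0.0004962 kg/m³.
(x−vt)²/(4Dt) = (-23.929)²/(4 × 0.834 × 1930) = 0.08893; exp(−0.08893) = 0.9149.
C = 0.0004962 × 0.9149 = 0.000454 kg/m³.

0.000454 kg/m³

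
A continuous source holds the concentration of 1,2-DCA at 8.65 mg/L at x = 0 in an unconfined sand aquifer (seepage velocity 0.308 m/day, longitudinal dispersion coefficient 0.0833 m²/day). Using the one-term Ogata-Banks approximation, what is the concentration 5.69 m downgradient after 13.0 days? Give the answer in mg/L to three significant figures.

For a continuous step input, C/C₀ ≈ ½·erfc((x−vt)/(2√(Dt))).
vt = 0.308 × 13.0 = 4.004 m and 2√(Dt) = 2√(0.0833 × 13.0) = 2.081 m.
Argument (x−vt)/(2√(Dt)) = (5.69 − 4.004)/2.081 = 0.8102; ½·erfc(0.8102) = 0.1259.
C = 8.65 × 0.1259 = 1.09 mg/L.

1.09 mg/L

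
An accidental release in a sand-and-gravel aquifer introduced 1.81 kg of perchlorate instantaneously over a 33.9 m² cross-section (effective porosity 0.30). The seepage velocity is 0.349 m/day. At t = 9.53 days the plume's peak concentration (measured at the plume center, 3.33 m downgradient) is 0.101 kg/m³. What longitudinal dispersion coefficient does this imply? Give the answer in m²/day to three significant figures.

0.0259 m²/day

At the plume center C_max = M/(n_e·A·√(4πDt)), so D = M²/(4πt·(n_e·A·C_max)²).
n_e·A·C_max = 0.30 × 33.9 × 0.101 = 1.027 kg/m.
D = 1.81²/(4π × 9.53 × 1.027²) = 0.0259 m²/day.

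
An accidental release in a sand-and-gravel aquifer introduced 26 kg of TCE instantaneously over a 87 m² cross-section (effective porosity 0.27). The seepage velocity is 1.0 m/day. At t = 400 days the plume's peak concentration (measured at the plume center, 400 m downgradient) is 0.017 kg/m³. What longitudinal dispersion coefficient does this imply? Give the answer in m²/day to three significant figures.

At the plume center C_max = M/(n_e·A·√(4πDt)), so D = M²/(4πt·(n_e·A·C_max)²).
n_e·A·C_max = 0.27 × 87 × 0.017 = 0.3993 kg/m.
D = 26²/(4π × 400 × 0.3993²) = 0.843 m²/day.

0.843 m²/day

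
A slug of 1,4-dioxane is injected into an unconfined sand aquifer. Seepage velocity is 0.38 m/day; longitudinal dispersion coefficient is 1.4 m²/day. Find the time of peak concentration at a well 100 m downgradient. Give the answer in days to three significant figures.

254 days

For the 1D instantaneous-source solution, setting ∂C/∂t = 0 at fixed x gives v²t² + 2Dt − x² = 0, so t = (√(D² + v²x²) − D)/v².
√(D² + v²x²) = √(1.4² + 0.38² × 100²) = 38.03; v² = 0.1444.
t = (38.03 − 1.4)/0.1444 = 254 days (vs. the pure-advection estimate x/v = 263 d).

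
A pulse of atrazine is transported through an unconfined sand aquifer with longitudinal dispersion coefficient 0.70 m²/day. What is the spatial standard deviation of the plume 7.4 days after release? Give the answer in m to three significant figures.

Dispersive spreading gives a Gaussian with σ² = 2Dt; advection only shifts the center.
σ = √(2 × 0.70 × 7.4) = 3.22 m.

3.22 m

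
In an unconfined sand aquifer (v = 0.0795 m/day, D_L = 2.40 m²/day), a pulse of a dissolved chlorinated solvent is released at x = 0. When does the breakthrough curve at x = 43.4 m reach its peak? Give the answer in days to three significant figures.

For the 1D instantaneous-source solution, setting ∂C/∂t = 0 at fixed x gives v²t² + 2Dt − x² = 0, so t = (√(D² + v²x²) − D)/v².
√(D² + v²x²) = √(2.40² + 0.0795² × 43.4²) = 4.203; v² = 0.00632025.
t = (4.203 − 2.40)/0.00632025 = 285 days (vs. the pure-advection estimate x/v = 546 d).

285 days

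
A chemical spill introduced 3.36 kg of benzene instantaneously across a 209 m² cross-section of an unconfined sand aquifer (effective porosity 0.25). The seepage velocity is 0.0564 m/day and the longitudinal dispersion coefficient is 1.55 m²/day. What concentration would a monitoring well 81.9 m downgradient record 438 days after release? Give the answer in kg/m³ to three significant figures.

For an instantaneous plane source, C(x,t) = M/(n_e·A·√(4πDt)) · exp(−(x−vt)²/(4Dt)), with n_e·A the pore (flow) area.
Plume center vt = 0.0564 × 438 = 24.7032 m, so the well at 81.9 m is 57.1968 m downgradient of the peak.
√(4πDt) = 92.37 m, giving peak height M/(n_e·A·√(4πDt)) = 3.36/(0.25 × 209 × 92.37) = 0.0006962 kg/m³.
(x−vt)²/(4Dt) = (57.1968)²/(4 × 1.55 × 438) = 1.205; exp(−1.205) = 0.2997.
C = 0.0006962 × 0.2997 = 0.000209 kg/m³.

0.000209 kg/m³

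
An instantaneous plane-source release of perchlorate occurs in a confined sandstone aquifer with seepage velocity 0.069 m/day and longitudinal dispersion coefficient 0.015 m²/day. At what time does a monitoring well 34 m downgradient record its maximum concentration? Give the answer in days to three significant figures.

For the 1D instantaneous-source solution, setting ∂C/∂t = 0 at fixed x gives v²t² + 2Dt − x² = 0, so t = (√(D² + v²x²) − D)/v².
√(D² + v²x²) = √(0.015² + 0.069² × 34²) = 2.346; v² = 0.004761.
t = (2.346 − 0.015)/0.004761 = 490 days (vs. the pure-advection estimate x/v = 493 d).

490 days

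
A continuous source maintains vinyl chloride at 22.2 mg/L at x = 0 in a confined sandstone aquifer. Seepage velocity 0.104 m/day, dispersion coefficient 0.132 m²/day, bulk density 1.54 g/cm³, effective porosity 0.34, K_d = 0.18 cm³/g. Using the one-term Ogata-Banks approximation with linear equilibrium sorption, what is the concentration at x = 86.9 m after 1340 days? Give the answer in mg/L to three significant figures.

Retardation factor R = 1 + ρ_b·K_d/n = 1 + 1.54 × 0.18/0.34 = 1.815.
Sorption retards both mechanisms: v_R = v/R = 0.05730 m/day, D_R = D/R = 0.07273 m²/day.
v_R·t = 0.05730 × 1340 = 76.782 m; 2√(D_R t) = 19.74 m; argument = (86.9 − 76.782)/19.74 = 0.5126.
C = C₀ × ½·erfc(0.5126) = 22.2 × 0.2342 = 5.20 mg/L.

5.20 mg/L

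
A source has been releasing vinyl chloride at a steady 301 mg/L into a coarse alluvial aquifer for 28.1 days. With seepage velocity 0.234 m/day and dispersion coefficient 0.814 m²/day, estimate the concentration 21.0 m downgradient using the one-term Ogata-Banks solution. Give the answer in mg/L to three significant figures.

For a continuous step input, C/C₀ ≈ ½·erfc((x−vt)/(2√(Dt))).
vt = 0.234 × 28.1 = 6.5754 m and 2√(Dt) = 2√(0.814 × 28.1) = 9.565 m.
Argument (x−vt)/(2√(Dt)) = (21.0 − 6.5754)/9.565 = 1.508; ½·erfc(1.508) = 0.01648.
C = 301 × 0.01648 = 4.96 mg/L.

4.96 mg/L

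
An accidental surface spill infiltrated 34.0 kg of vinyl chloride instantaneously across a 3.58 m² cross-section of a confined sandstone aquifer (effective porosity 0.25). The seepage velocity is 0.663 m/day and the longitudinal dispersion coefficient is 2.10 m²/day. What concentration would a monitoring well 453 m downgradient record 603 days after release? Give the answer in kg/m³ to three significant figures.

For an instantaneous plane source, C(x,t) = M/(n_e·A·√(4πDt)) · exp(−(x−vt)²/(4Dt)), with n_e·A the pore (flow) area.
Plume center vt = 0.663 × 603 = 399.789 m, so the well at 453 m is 53.211 m downgradient of the peak.
√(4πDt) = 126.1 m, giving peak height M/(n_e·A·√(4πDt)) = 34.0/(0.25 × 3.58 × 126.1) = 0.3013 kg/m³.
(x−vt)²/(4Dt) = (53.211)²/(4 × 2.10 × 603) = 0.5590; exp(−0.5590) = 0.5718.
C = 0.3013 × 0.5718 = 0.172 kg/m³.

0.172 kg/m³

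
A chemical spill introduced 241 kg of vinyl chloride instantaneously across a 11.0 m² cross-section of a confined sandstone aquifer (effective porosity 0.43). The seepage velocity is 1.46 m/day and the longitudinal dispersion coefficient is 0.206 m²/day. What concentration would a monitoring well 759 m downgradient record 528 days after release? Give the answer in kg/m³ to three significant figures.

0.996 kg/m³

For an instantaneous plane source, C(x,t) = M/(n_e·A·√(4πDt)) · exp(−(x−vt)²/(4Dt)), with n_e·A the pore (flow) area.
Plume center vt = 1.46 × 528 = 770.88 m, so the well at 759 m is 11.88 m upgradient of the peak.
√(4πDt) = 36.97 m, giving peak height M/(n_e·A·√(4πDt)) = 241/(0.43 × 11.0 × 36.97) = 1.378 kg/m³.
(x−vt)²/(4Dt) = (-11.88)²/(4 × 0.206 × 528) = 0.3244; exp(−0.3244) = 0.7230.
C = 1.378 × 0.7230 = 0.996 kg/m³.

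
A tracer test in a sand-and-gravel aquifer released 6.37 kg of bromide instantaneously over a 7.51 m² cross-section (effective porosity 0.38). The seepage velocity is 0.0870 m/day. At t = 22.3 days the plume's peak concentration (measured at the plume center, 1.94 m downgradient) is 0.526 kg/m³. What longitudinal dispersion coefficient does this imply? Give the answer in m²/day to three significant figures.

0.0643 m²/day

At the plume center C_max = M/(n_e·A·√(4πDt)), so D = M²/(4πt·(n_e·A·C_max)²).
n_e·A·C_max = 0.38 × 7.51 × 0.526 = 1.501 kg/m.
D = 6.37²/(4π × 22.3 × 1.501²) = 0.0643 m²/day.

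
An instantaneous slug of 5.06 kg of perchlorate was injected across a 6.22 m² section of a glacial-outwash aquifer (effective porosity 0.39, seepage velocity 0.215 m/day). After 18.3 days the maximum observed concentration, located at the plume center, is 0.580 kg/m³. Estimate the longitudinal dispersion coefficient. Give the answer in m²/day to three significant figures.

0.0562 m²/day

At the plume center C_max = M/(n_e·A·√(4πDt)), so D = M²/(4πt·(n_e·A·C_max)²).
n_e·A·C_max = 0.39 × 6.22 × 0.580 = 1.407 kg/m.
D = 5.06²/(4π × 18.3 × 1.407²) = 0.0562 m²/day.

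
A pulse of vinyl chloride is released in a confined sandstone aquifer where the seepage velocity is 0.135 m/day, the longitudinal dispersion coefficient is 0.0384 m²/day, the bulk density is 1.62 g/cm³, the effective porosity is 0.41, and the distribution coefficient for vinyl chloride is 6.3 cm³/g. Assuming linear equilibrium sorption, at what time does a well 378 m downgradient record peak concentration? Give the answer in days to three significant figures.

72400 days

Retardation factor R = 1 + ρ_b·K_d/n = 1 + 1.62 × 6.3/0.41 = 25.89.
Sorption retards both mechanisms: v_R = v/R = 0.005214 m/day, D_R = D/R = 0.001483 m²/day.
Peak time from v_R²t² + 2D_R t − x² = 0: t = (√(D_R² + v_R²x²) − D_R)/v_R².
√(D_R² + v_R²x²) = √(0.001483² + 0.005214² × 378²) = 1.971; v_R² = 2.719e-05.
t = (1.971 − 0.001483)/2.719e-05 = 72400 days.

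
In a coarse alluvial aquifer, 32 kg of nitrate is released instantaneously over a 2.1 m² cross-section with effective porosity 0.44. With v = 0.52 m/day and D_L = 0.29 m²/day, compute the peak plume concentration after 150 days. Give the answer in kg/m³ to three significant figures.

The peak of an instantaneous 1D plume sits at x = vt; there the Gaussian factor is 1 and C_max = M/(n_e·A·√(4πDt)), where n_e·A is the pore area the mass is dissolved in.
√(4πDt) = √(4π × 0.29 × 150) = 23.38 m, so C_max = 32/(0.44 × 2.1 × 23.38) = 1.48 kg/m³.

1.48 kg/m³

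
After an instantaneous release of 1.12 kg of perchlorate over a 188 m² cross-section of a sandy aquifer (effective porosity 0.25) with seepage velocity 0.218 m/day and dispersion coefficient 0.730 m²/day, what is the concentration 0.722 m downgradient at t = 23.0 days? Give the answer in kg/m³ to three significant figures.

0.00125 kg/m³

For an instantaneous plane source, C(x,t) = M/(n_e·A·√(4πDt)) · exp(−(x−vt)²/(4Dt)), with n_e·A the pore (flow) area.
Plume center vt = 0.218 × 23.0 = 5.014 m, so the well at 0.722 m is 4.292 m upgradient of the peak.
√(4πDt) = 14.53 m, giving peak height M/(n_e·A·√(4πDt)) = 1.12/(0.25 × 188 × 14.53) = 0.001640 kg/m³.
(x−vt)²/(4Dt) = (-4.292)²/(4 × 0.730 × 23.0) = 0.2743; exp(−0.2743) = 0.7601.
C = 0.001640 × 0.7601 = 0.00125 kg/m³.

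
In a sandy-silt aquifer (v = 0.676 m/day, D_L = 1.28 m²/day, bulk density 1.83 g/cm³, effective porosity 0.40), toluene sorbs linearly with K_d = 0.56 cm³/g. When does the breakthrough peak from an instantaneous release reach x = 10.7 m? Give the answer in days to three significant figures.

Retardation factor R = 1 + ρ_b·K_d/n = 1 + 1.83 × 0.56/0.40 = 3.562.
Sorption retards both mechanisms: v_R = v/R = 0.1898 m/day, D_R = D/R = 0.3593 m²/day.
Peak time from v_R²t² + 2D_R t − x² = 0: t = (√(D_R² + v_R²x²) − D_R)/v_R².
√(D_R² + v_R²x²) = √(0.3593² + 0.1898² × 10.7²) = 2.062; v_R² = 0.03602.
t = (2.062 − 0.3593)/0.03602 = 47.3 days.

47.3 days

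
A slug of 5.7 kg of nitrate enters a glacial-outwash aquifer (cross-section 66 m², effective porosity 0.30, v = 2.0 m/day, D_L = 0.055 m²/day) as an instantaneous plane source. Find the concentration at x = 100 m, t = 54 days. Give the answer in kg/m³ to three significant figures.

For an instantaneous plane source, C(x,t) = M/(n_e·A·√(4πDt)) · exp(−(x−vt)²/(4Dt)), with n_e·A the pore (flow) area.
Plume center vt = 2.0 × 54 = 108 m, so the well at 100 m is 8 m upgradient of the peak.
√(4πDt) = 6.109 m, giving peak height M/(n_e·A·√(4πDt)) = 5.7/(0.30 × 66 × 6.109) = 0.04712 kg/m³.
(x−vt)²/(4Dt) = (-8)²/(4 × 0.055 × 54) = 5.387; exp(−5.387) = 0.004576.
C = 0.04712 × 0.004576 = 0.000216 kg/m³.

0.000216 kg/m³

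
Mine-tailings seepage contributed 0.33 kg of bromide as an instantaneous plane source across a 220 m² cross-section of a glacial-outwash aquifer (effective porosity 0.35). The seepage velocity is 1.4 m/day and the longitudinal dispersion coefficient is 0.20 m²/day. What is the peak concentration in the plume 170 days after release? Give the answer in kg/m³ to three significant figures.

The peak of an instantaneous 1D plume sits at x = vt; there the Gaussian factor is 1 and C_max = M/(n_e·A·√(4πDt)), where n_e·A is the pore area the mass is dissolved in.
√(4πDt) = √(4π × 0.20 × 170) = 20.67 m, so C_max = 0.33/(0.35 × 220 × 20.67) = 0.000207 kg/m³.

0.000207 kg/m³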